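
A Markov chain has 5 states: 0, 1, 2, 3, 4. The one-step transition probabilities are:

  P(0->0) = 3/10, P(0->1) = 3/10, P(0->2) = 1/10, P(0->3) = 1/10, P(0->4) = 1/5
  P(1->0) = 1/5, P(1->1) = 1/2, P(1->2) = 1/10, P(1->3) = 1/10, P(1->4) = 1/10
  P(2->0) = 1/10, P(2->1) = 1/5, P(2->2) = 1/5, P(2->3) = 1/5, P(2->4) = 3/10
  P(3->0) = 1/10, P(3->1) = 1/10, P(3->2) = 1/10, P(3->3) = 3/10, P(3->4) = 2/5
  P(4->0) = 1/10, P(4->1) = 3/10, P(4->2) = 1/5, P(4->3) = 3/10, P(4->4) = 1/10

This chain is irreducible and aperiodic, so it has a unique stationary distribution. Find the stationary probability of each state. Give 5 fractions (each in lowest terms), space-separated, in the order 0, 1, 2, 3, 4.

Answer: 485/2961 919/2961 395/2961 568/2961 66/329

Derivation:
The stationary distribution satisfies pi = pi * P, i.e.:
  pi_0 = 3/10*pi_0 + 1/5*pi_1 + 1/10*pi_2 + 1/10*pi_3 + 1/10*pi_4
  pi_1 = 3/10*pi_0 + 1/2*pi_1 + 1/5*pi_2 + 1/10*pi_3 + 3/10*pi_4
  pi_2 = 1/10*pi_0 + 1/10*pi_1 + 1/5*pi_2 + 1/10*pi_3 + 1/5*pi_4
  pi_3 = 1/10*pi_0 + 1/10*pi_1 + 1/5*pi_2 + 3/10*pi_3 + 3/10*pi_4
  pi_4 = 1/5*pi_0 + 1/10*pi_1 + 3/10*pi_2 + 2/5*pi_3 + 1/10*pi_4
with normalization: pi_0 + pi_1 + pi_2 + pi_3 + pi_4 = 1.

Using the first 4 balance equations plus normalization, the linear system A*pi = b is:
  [-7/10, 1/5, 1/10, 1/10, 1/10] . pi = 0
  [3/10, -1/2, 1/5, 1/10, 3/10] . pi = 0
  [1/10, 1/10, -4/5, 1/10, 1/5] . pi = 0
  [1/10, 1/10, 1/5, -7/10, 3/10] . pi = 0
  [1, 1, 1, 1, 1] . pi = 1

Solving yields:
  pi_0 = 485/2961
  pi_1 = 919/2961
  pi_2 = 395/2961
  pi_3 = 568/2961
  pi_4 = 66/329

Verification (pi * P):
  485/2961*3/10 + 919/2961*1/5 + 395/2961*1/10 + 568/2961*1/10 + 66/329*1/10 = 485/2961 = pi_0  (ok)
  485/2961*3/10 + 919/2961*1/2 + 395/2961*1/5 + 568/2961*1/10 + 66/329*3/10 = 919/2961 = pi_1  (ok)
  485/2961*1/10 + 919/2961*1/10 + 395/2961*1/5 + 568/2961*1/10 + 66/329*1/5 = 395/2961 = pi_2  (ok)
  485/2961*1/10 + 919/2961*1/10 + 395/2961*1/5 + 568/2961*3/10 + 66/329*3/10 = 568/2961 = pi_3  (ok)
  485/2961*1/5 + 919/2961*1/10 + 395/2961*3/10 + 568/2961*2/5 + 66/329*1/10 = 66/329 = pi_4  (ok)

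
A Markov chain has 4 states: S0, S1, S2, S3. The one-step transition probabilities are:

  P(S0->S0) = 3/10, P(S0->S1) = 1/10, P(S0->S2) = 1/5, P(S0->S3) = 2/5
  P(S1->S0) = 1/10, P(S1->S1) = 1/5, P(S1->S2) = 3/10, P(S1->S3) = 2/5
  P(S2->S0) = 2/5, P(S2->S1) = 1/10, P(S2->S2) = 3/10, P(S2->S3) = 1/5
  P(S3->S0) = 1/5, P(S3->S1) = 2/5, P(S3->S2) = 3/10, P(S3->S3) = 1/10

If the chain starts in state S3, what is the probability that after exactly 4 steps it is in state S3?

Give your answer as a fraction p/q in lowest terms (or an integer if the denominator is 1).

Answer: 539/2000

Derivation:
Computing P^4 by repeated multiplication:
P^1 =
  S0: [3/10, 1/10, 1/5, 2/5]
  S1: [1/10, 1/5, 3/10, 2/5]
  S2: [2/5, 1/10, 3/10, 1/5]
  S3: [1/5, 2/5, 3/10, 1/10]
P^2 =
  S0: [13/50, 23/100, 27/100, 6/25]
  S1: [1/4, 6/25, 29/100, 11/50]
  S2: [29/100, 17/100, 13/50, 7/25]
  S3: [6/25, 17/100, 7/25, 31/100]
P^3 =
  S0: [257/1000, 39/200, 137/500, 137/500]
  S1: [259/1000, 19/100, 11/40, 69/250]
  S2: [33/125, 201/1000, 271/1000, 33/125]
  S3: [263/1000, 21/100, 69/250, 251/1000]
P^4 =
  S0: [261/1000, 2017/10000, 2743/10000, 263/1000]
  S1: [2619/10000, 1009/5000, 2741/10000, 1311/5000]
  S2: [521/2000, 1993/10000, 171/625, 1333/5000]
  S3: [521/2000, 1963/10000, 2737/10000, 539/2000]

(P^4)[S3 -> S3] = 539/2000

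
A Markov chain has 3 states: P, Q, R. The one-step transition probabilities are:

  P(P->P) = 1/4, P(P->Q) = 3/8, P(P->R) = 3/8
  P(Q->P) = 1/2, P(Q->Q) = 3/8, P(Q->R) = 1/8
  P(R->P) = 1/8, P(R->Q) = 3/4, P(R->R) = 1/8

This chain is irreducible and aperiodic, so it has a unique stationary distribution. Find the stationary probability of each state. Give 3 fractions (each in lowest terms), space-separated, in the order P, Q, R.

Answer: 29/86 39/86 9/43

Derivation:
The stationary distribution satisfies pi = pi * P, i.e.:
  pi_P = 1/4*pi_P + 1/2*pi_Q + 1/8*pi_R
  pi_Q = 3/8*pi_P + 3/8*pi_Q + 3/4*pi_R
  pi_R = 3/8*pi_P + 1/8*pi_Q + 1/8*pi_R
with normalization: pi_P + pi_Q + pi_R = 1.

Using the first 2 balance equations plus normalization, the linear system A*pi = b is:
  [-3/4, 1/2, 1/8] . pi = 0
  [3/8, -5/8, 3/4] . pi = 0
  [1, 1, 1] . pi = 1

Solving yields:
  pi_P = 29/86
  pi_Q = 39/86
  pi_R = 9/43

Verification (pi * P):
  29/86*1/4 + 39/86*1/2 + 9/43*1/8 = 29/86 = pi_P  (ok)
  29/86*3/8 + 39/86*3/8 + 9/43*3/4 = 39/86 = pi_Q  (ok)
  29/86*3/8 + 39/86*1/8 + 9/43*1/8 = 9/43 = pi_R  (ok)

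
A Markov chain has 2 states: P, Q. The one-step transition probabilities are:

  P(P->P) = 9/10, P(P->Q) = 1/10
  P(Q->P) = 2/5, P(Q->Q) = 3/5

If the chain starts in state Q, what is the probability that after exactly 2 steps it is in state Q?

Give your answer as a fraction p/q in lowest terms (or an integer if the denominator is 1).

Answer: 2/5

Derivation:
Computing P^2 by repeated multiplication:
P^1 =
  P: [9/10, 1/10]
  Q: [2/5, 3/5]
P^2 =
  P: [17/20, 3/20]
  Q: [3/5, 2/5]

(P^2)[Q -> Q] = 2/5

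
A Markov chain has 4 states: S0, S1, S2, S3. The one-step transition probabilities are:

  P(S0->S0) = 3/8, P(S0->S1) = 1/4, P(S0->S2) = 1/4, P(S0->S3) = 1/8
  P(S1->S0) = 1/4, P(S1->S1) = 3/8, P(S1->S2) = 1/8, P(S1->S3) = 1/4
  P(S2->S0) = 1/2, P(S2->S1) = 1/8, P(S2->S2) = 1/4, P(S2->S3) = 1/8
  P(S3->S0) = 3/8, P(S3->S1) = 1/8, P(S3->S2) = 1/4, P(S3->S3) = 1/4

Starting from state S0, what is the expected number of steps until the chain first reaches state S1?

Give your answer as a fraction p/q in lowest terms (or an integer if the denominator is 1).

Answer: 224/45

Derivation:
Let h_i = expected steps to first reach S1 from state i.
Boundary: h_S1 = 0.
First-step equations for the other states:
  h_S0 = 1 + 3/8*h_S0 + 1/4*h_S1 + 1/4*h_S2 + 1/8*h_S3
  h_S2 = 1 + 1/2*h_S0 + 1/8*h_S1 + 1/4*h_S2 + 1/8*h_S3
  h_S3 = 1 + 3/8*h_S0 + 1/8*h_S1 + 1/4*h_S2 + 1/4*h_S3

Substituting h_S1 = 0 and rearranging gives the linear system (I - Q) h = 1:
  [5/8, -1/4, -1/8] . (h_S0, h_S2, h_S3) = 1
  [-1/2, 3/4, -1/8] . (h_S0, h_S2, h_S3) = 1
  [-3/8, -1/4, 3/4] . (h_S0, h_S2, h_S3) = 1

Solving yields:
  h_S0 = 224/45
  h_S2 = 28/5
  h_S3 = 256/45

Starting state is S0, so the expected hitting time is h_S0 = 224/45.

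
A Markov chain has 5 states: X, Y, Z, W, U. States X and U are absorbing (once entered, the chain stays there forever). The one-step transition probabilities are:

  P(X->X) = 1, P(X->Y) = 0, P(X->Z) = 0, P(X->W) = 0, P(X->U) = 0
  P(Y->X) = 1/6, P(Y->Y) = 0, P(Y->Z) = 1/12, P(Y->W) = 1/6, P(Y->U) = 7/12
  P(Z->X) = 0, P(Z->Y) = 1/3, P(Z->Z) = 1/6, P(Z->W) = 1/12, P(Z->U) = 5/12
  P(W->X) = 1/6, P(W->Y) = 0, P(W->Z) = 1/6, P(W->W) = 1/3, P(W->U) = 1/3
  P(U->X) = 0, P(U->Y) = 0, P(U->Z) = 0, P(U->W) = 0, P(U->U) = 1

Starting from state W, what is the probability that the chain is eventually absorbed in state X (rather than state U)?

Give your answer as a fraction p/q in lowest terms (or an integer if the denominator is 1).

Let a_i = P(absorbed in X | start in state i).
Boundary conditions: a_X = 1, a_U = 0.
For each transient state i, a_i = sum_j P(i->j) * a_j:
  a_Y = 1/6*a_X + 0*a_Y + 1/12*a_Z + 1/6*a_W + 7/12*a_U
  a_Z = 0*a_X + 1/3*a_Y + 1/6*a_Z + 1/12*a_W + 5/12*a_U
  a_W = 1/6*a_X + 0*a_Y + 1/6*a_Z + 1/3*a_W + 1/3*a_U

Substituting a_X = 1 and a_U = 0, rearrange to (I - Q) a = r where r[i] = P(i -> X):
  [1, -1/12, -1/6] . (a_Y, a_Z, a_W) = 1/6
  [-1/3, 5/6, -1/12] . (a_Y, a_Z, a_W) = 0
  [0, -1/6, 2/3] . (a_Y, a_Z, a_W) = 1/6

Solving yields:
  a_Y = 33/148
  a_Z = 13/111
  a_W = 31/111

Starting state is W, so the absorption probability is a_W = 31/111.

Answer: 31/111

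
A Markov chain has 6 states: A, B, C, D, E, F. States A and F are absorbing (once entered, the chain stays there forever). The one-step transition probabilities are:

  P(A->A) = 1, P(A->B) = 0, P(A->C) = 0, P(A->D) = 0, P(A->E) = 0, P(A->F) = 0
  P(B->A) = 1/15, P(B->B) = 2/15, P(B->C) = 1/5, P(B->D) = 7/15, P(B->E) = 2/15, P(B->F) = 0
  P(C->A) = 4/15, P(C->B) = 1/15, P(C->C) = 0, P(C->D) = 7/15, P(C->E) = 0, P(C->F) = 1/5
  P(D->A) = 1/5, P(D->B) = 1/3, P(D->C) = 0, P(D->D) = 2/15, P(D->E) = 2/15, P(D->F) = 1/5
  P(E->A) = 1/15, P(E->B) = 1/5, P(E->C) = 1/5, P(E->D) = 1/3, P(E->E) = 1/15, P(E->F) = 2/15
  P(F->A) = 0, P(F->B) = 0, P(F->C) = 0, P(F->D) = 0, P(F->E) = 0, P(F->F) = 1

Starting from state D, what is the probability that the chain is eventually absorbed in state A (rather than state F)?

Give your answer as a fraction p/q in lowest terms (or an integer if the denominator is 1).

Let a_i = P(absorbed in A | start in state i).
Boundary conditions: a_A = 1, a_F = 0.
For each transient state i, a_i = sum_j P(i->j) * a_j:
  a_B = 1/15*a_A + 2/15*a_B + 1/5*a_C + 7/15*a_D + 2/15*a_E + 0*a_F
  a_C = 4/15*a_A + 1/15*a_B + 0*a_C + 7/15*a_D + 0*a_E + 1/5*a_F
  a_D = 1/5*a_A + 1/3*a_B + 0*a_C + 2/15*a_D + 2/15*a_E + 1/5*a_F
  a_E = 1/15*a_A + 1/5*a_B + 1/5*a_C + 1/3*a_D + 1/15*a_E + 2/15*a_F

Substituting a_A = 1 and a_F = 0, rearrange to (I - Q) a = r where r[i] = P(i -> A):
  [13/15, -1/5, -7/15, -2/15] . (a_B, a_C, a_D, a_E) = 1/15
  [-1/15, 1, -7/15, 0] . (a_B, a_C, a_D, a_E) = 4/15
  [-1/3, 0, 13/15, -2/15] . (a_B, a_C, a_D, a_E) = 1/5
  [-1/5, -1/5, -1/3, 14/15] . (a_B, a_C, a_D, a_E) = 1/15

Solving yields:
  a_B = 966/1721
  a_C = 2830/5163
  a_D = 900/1721
  a_E = 1707/3442

Starting state is D, so the absorption probability is a_D = 900/1721.

Answer: 900/1721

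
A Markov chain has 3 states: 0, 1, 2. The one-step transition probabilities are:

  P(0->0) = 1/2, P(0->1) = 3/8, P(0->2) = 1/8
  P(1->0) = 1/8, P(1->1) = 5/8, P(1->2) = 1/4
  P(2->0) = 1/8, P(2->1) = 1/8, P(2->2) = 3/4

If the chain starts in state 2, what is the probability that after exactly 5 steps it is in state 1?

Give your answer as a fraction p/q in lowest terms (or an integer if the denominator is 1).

Computing P^5 by repeated multiplication:
P^1 =
  0: [1/2, 3/8, 1/8]
  1: [1/8, 5/8, 1/4]
  2: [1/8, 1/8, 3/4]
P^2 =
  0: [5/16, 7/16, 1/4]
  1: [11/64, 15/32, 23/64]
  2: [11/64, 7/32, 39/64]
P^3 =
  0: [31/128, 27/64, 43/128]
  1: [97/512, 103/256, 209/512]
  2: [97/512, 71/256, 273/512]
P^4 =
  0: [221/1024, 203/512, 397/1024]
  1: [803/4096, 765/2048, 1763/4096]
  2: [803/4096, 637/2048, 2019/4096]
P^5 =
  0: [1687/8192, 1545/4096, 3415/8192]
  1: [6505/32768, 5911/16384, 14441/32768]
  2: [6505/32768, 5399/16384, 15465/32768]

(P^5)[2 -> 1] = 5399/16384

Answer: 5399/16384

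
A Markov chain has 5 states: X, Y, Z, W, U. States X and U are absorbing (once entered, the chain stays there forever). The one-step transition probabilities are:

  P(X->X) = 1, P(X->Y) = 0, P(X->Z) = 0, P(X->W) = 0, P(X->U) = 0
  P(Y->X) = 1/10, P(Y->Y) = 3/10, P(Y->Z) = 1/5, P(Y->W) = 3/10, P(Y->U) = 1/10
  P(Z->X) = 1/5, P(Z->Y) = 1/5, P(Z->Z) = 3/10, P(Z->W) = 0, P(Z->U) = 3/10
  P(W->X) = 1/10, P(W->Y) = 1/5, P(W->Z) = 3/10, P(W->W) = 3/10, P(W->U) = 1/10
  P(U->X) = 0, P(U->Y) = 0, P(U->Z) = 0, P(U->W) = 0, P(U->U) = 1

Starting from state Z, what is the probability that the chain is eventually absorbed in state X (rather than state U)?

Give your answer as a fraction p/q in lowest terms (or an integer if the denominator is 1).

Answer: 106/255

Derivation:
Let a_i = P(absorbed in X | start in state i).
Boundary conditions: a_X = 1, a_U = 0.
For each transient state i, a_i = sum_j P(i->j) * a_j:
  a_Y = 1/10*a_X + 3/10*a_Y + 1/5*a_Z + 3/10*a_W + 1/10*a_U
  a_Z = 1/5*a_X + 1/5*a_Y + 3/10*a_Z + 0*a_W + 3/10*a_U
  a_W = 1/10*a_X + 1/5*a_Y + 3/10*a_Z + 3/10*a_W + 1/10*a_U

Substituting a_X = 1 and a_U = 0, rearrange to (I - Q) a = r where r[i] = P(i -> X):
  [7/10, -1/5, -3/10] . (a_Y, a_Z, a_W) = 1/10
  [-1/5, 7/10, 0] . (a_Y, a_Z, a_W) = 1/5
  [-1/5, -3/10, 7/10] . (a_Y, a_Z, a_W) = 1/10

Solving yields:
  a_Y = 116/255
  a_Z = 106/255
  a_W = 23/51

Starting state is Z, so the absorption probability is a_Z = 106/255.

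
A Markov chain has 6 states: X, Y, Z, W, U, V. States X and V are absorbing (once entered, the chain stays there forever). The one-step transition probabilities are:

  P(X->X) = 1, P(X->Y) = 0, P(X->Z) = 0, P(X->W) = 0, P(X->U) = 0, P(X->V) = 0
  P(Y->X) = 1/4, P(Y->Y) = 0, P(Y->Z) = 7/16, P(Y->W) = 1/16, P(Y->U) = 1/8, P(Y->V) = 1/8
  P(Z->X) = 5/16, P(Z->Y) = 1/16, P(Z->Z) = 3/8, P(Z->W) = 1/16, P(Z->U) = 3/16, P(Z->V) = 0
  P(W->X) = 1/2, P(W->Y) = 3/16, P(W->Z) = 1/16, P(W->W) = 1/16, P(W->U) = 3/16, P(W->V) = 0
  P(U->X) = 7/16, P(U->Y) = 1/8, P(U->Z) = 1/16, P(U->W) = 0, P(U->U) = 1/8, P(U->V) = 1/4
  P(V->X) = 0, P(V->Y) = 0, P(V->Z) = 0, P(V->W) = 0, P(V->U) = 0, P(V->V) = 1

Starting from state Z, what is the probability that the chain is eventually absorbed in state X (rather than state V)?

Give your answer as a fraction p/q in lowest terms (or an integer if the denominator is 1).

Answer: 4193/4841

Derivation:
Let a_i = P(absorbed in X | start in state i).
Boundary conditions: a_X = 1, a_V = 0.
For each transient state i, a_i = sum_j P(i->j) * a_j:
  a_Y = 1/4*a_X + 0*a_Y + 7/16*a_Z + 1/16*a_W + 1/8*a_U + 1/8*a_V
  a_Z = 5/16*a_X + 1/16*a_Y + 3/8*a_Z + 1/16*a_W + 3/16*a_U + 0*a_V
  a_W = 1/2*a_X + 3/16*a_Y + 1/16*a_Z + 1/16*a_W + 3/16*a_U + 0*a_V
  a_U = 7/16*a_X + 1/8*a_Y + 1/16*a_Z + 0*a_W + 1/8*a_U + 1/4*a_V

Substituting a_X = 1 and a_V = 0, rearrange to (I - Q) a = r where r[i] = P(i -> X):
  [1, -7/16, -1/16, -1/8] . (a_Y, a_Z, a_W, a_U) = 1/4
  [-1/16, 5/8, -1/16, -3/16] . (a_Y, a_Z, a_W, a_U) = 5/16
  [-3/16, -1/16, 15/16, -3/16] . (a_Y, a_Z, a_W, a_U) = 1/2
  [-1/8, -1/16, 0, 7/8] . (a_Y, a_Z, a_W, a_U) = 7/16

Solving yields:
  a_Y = 3717/4841
  a_Z = 4193/4841
  a_W = 4255/4841
  a_U = 3251/4841

Starting state is Z, so the absorption probability is a_Z = 4193/4841.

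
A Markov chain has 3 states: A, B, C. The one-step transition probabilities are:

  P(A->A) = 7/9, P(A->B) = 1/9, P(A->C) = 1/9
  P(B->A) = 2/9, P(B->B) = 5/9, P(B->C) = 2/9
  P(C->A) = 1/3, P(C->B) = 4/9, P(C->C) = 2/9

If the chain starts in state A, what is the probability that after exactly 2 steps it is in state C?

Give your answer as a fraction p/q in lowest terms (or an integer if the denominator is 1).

Computing P^2 by repeated multiplication:
P^1 =
  A: [7/9, 1/9, 1/9]
  B: [2/9, 5/9, 2/9]
  C: [1/3, 4/9, 2/9]
P^2 =
  A: [2/3, 16/81, 11/81]
  B: [10/27, 35/81, 16/81]
  C: [35/81, 31/81, 5/27]

(P^2)[A -> C] = 11/81

Answer: 11/81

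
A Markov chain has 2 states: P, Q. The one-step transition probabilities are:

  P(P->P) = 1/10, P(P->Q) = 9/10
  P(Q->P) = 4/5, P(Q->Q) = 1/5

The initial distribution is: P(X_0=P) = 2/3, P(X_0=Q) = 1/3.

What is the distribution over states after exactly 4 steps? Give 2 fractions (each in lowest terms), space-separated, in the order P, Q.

Answer: 1553/3000 1447/3000

Derivation:
Propagating the distribution step by step (d_{t+1} = d_t * P):
d_0 = (P=2/3, Q=1/3)
  d_1[P] = 2/3*1/10 + 1/3*4/5 = 1/3
  d_1[Q] = 2/3*9/10 + 1/3*1/5 = 2/3
d_1 = (P=1/3, Q=2/3)
  d_2[P] = 1/3*1/10 + 2/3*4/5 = 17/30
  d_2[Q] = 1/3*9/10 + 2/3*1/5 = 13/30
d_2 = (P=17/30, Q=13/30)
  d_3[P] = 17/30*1/10 + 13/30*4/5 = 121/300
  d_3[Q] = 17/30*9/10 + 13/30*1/5 = 179/300
d_3 = (P=121/300, Q=179/300)
  d_4[P] = 121/300*1/10 + 179/300*4/5 = 1553/3000
  d_4[Q] = 121/300*9/10 + 179/300*1/5 = 1447/3000
d_4 = (P=1553/3000, Q=1447/3000)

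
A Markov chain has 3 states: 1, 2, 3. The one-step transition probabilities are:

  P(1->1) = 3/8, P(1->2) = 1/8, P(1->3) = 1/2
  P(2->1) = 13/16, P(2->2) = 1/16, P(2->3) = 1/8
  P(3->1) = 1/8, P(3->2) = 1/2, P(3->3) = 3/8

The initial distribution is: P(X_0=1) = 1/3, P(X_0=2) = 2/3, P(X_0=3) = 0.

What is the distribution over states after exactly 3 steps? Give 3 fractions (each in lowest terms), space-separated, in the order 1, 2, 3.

Answer: 1103/3072 847/3072 187/512

Derivation:
Propagating the distribution step by step (d_{t+1} = d_t * P):
d_0 = (1=1/3, 2=2/3, 3=0)
  d_1[1] = 1/3*3/8 + 2/3*13/16 + 0*1/8 = 2/3
  d_1[2] = 1/3*1/8 + 2/3*1/16 + 0*1/2 = 1/12
  d_1[3] = 1/3*1/2 + 2/3*1/8 + 0*3/8 = 1/4
d_1 = (1=2/3, 2=1/12, 3=1/4)
  d_2[1] = 2/3*3/8 + 1/12*13/16 + 1/4*1/8 = 67/192
  d_2[2] = 2/3*1/8 + 1/12*1/16 + 1/4*1/2 = 41/192
  d_2[3] = 2/3*1/2 + 1/12*1/8 + 1/4*3/8 = 7/16
d_2 = (1=67/192, 2=41/192, 3=7/16)
  d_3[1] = 67/192*3/8 + 41/192*13/16 + 7/16*1/8 = 1103/3072
  d_3[2] = 67/192*1/8 + 41/192*1/16 + 7/16*1/2 = 847/3072
  d_3[3] = 67/192*1/2 + 41/192*1/8 + 7/16*3/8 = 187/512
d_3 = (1=1103/3072, 2=847/3072, 3=187/512)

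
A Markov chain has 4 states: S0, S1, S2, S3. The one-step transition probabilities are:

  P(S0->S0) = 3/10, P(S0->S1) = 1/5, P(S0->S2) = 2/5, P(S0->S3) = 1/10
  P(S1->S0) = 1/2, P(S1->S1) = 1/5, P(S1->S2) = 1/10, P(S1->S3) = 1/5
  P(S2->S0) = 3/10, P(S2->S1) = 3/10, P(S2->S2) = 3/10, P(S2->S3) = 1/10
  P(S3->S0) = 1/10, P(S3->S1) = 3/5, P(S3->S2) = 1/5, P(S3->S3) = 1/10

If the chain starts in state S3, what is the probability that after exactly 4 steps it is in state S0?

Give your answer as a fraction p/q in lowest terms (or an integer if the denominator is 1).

Computing P^4 by repeated multiplication:
P^1 =
  S0: [3/10, 1/5, 2/5, 1/10]
  S1: [1/2, 1/5, 1/10, 1/5]
  S2: [3/10, 3/10, 3/10, 1/10]
  S3: [1/10, 3/5, 1/5, 1/10]
P^2 =
  S0: [8/25, 7/25, 7/25, 3/25]
  S1: [3/10, 29/100, 29/100, 3/25]
  S2: [17/50, 27/100, 13/50, 13/100]
  S3: [2/5, 13/50, 9/50, 4/25]
P^3 =
  S0: [83/250, 69/250, 33/125, 16/125]
  S1: [167/500, 277/1000, 13/50, 129/1000]
  S2: [41/125, 139/500, 267/1000, 127/1000]
  S3: [8/25, 141/500, 34/125, 63/500]
P^4 =
  S0: [206/625, 347/1250, 663/2500, 319/2500]
  S1: [206/625, 347/1250, 2651/10000, 1277/10000]
  S2: [1651/5000, 111/400, 529/2000, 639/5000]
  S3: [207/625, 347/1250, 263/1000, 641/5000]

(P^4)[S3 -> S0] = 207/625

Answer: 207/625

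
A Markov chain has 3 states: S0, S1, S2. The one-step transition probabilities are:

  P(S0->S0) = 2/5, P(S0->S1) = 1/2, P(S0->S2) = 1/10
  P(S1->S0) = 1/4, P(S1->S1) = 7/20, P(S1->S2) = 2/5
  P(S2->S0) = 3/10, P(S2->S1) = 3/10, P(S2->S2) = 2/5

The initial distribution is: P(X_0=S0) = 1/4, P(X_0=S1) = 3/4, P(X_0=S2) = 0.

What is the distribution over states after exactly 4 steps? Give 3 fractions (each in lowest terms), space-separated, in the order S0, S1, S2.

Answer: 199791/640000 244131/640000 98039/320000

Derivation:
Propagating the distribution step by step (d_{t+1} = d_t * P):
d_0 = (S0=1/4, S1=3/4, S2=0)
  d_1[S0] = 1/4*2/5 + 3/4*1/4 + 0*3/10 = 23/80
  d_1[S1] = 1/4*1/2 + 3/4*7/20 + 0*3/10 = 31/80
  d_1[S2] = 1/4*1/10 + 3/4*2/5 + 0*2/5 = 13/40
d_1 = (S0=23/80, S1=31/80, S2=13/40)
  d_2[S0] = 23/80*2/5 + 31/80*1/4 + 13/40*3/10 = 99/320
  d_2[S1] = 23/80*1/2 + 31/80*7/20 + 13/40*3/10 = 603/1600
  d_2[S2] = 23/80*1/10 + 31/80*2/5 + 13/40*2/5 = 251/800
d_2 = (S0=99/320, S1=603/1600, S2=251/800)
  d_3[S0] = 99/320*2/5 + 603/1600*1/4 + 251/800*3/10 = 9987/32000
  d_3[S1] = 99/320*1/2 + 603/1600*7/20 + 251/800*3/10 = 12183/32000
  d_3[S2] = 99/320*1/10 + 603/1600*2/5 + 251/800*2/5 = 983/3200
d_3 = (S0=9987/32000, S1=12183/32000, S2=983/3200)
  d_4[S0] = 9987/32000*2/5 + 12183/32000*1/4 + 983/3200*3/10 = 199791/640000
  d_4[S1] = 9987/32000*1/2 + 12183/32000*7/20 + 983/3200*3/10 = 244131/640000
  d_4[S2] = 9987/32000*1/10 + 12183/32000*2/5 + 983/3200*2/5 = 98039/320000
d_4 = (S0=199791/640000, S1=244131/640000, S2=98039/320000)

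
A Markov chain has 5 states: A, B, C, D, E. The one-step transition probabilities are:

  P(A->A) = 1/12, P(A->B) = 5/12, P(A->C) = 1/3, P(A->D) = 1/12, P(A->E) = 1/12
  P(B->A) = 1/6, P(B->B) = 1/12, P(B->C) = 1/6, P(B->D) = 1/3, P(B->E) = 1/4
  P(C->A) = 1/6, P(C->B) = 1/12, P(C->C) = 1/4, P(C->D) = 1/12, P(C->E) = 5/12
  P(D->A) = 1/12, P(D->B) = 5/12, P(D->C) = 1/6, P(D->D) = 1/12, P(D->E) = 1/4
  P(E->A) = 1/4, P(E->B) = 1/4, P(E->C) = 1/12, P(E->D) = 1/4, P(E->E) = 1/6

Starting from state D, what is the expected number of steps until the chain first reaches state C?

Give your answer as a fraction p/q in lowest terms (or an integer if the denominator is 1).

Answer: 1278/221

Derivation:
Let h_i = expected steps to first reach C from state i.
Boundary: h_C = 0.
First-step equations for the other states:
  h_A = 1 + 1/12*h_A + 5/12*h_B + 1/3*h_C + 1/12*h_D + 1/12*h_E
  h_B = 1 + 1/6*h_A + 1/12*h_B + 1/6*h_C + 1/3*h_D + 1/4*h_E
  h_D = 1 + 1/12*h_A + 5/12*h_B + 1/6*h_C + 1/12*h_D + 1/4*h_E
  h_E = 1 + 1/4*h_A + 1/4*h_B + 1/12*h_C + 1/4*h_D + 1/6*h_E

Substituting h_C = 0 and rearranging gives the linear system (I - Q) h = 1:
  [11/12, -5/12, -1/12, -1/12] . (h_A, h_B, h_D, h_E) = 1
  [-1/6, 11/12, -1/3, -1/4] . (h_A, h_B, h_D, h_E) = 1
  [-1/12, -5/12, 11/12, -1/4] . (h_A, h_B, h_D, h_E) = 1
  [-1/4, -1/4, -1/4, 5/6] . (h_A, h_B, h_D, h_E) = 1

Solving yields:
  h_A = 62/13
  h_B = 1264/221
  h_D = 1278/221
  h_E = 1344/221

Starting state is D, so the expected hitting time is h_D = 1278/221.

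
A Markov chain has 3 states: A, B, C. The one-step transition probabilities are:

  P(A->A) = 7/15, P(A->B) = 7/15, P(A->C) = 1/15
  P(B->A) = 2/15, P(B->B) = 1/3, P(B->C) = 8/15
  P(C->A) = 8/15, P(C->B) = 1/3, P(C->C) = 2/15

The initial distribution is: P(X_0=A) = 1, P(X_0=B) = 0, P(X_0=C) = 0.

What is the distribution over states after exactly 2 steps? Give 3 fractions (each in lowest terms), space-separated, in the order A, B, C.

Answer: 71/225 89/225 13/45

Derivation:
Propagating the distribution step by step (d_{t+1} = d_t * P):
d_0 = (A=1, B=0, C=0)
  d_1[A] = 1*7/15 + 0*2/15 + 0*8/15 = 7/15
  d_1[B] = 1*7/15 + 0*1/3 + 0*1/3 = 7/15
  d_1[C] = 1*1/15 + 0*8/15 + 0*2/15 = 1/15
d_1 = (A=7/15, B=7/15, C=1/15)
  d_2[A] = 7/15*7/15 + 7/15*2/15 + 1/15*8/15 = 71/225
  d_2[B] = 7/15*7/15 + 7/15*1/3 + 1/15*1/3 = 89/225
  d_2[C] = 7/15*1/15 + 7/15*8/15 + 1/15*2/15 = 13/45
d_2 = (A=71/225, B=89/225, C=13/45)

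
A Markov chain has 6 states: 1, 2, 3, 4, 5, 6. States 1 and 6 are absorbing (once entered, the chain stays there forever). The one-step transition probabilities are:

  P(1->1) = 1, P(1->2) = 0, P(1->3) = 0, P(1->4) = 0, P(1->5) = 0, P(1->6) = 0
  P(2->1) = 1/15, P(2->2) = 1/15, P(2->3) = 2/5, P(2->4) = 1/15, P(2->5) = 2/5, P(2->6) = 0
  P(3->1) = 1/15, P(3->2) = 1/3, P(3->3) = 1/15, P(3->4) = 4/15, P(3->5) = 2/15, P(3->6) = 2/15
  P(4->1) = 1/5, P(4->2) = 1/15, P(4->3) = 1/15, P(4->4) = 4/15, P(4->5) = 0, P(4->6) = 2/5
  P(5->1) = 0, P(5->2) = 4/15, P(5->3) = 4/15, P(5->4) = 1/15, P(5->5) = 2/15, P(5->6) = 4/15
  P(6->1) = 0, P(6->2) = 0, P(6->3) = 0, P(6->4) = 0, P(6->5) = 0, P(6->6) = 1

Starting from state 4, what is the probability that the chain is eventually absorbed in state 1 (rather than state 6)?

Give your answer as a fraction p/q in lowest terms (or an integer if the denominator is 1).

Answer: 5133/15521

Derivation:
Let a_i = P(absorbed in 1 | start in state i).
Boundary conditions: a_1 = 1, a_6 = 0.
For each transient state i, a_i = sum_j P(i->j) * a_j:
  a_2 = 1/15*a_1 + 1/15*a_2 + 2/5*a_3 + 1/15*a_4 + 2/5*a_5 + 0*a_6
  a_3 = 1/15*a_1 + 1/3*a_2 + 1/15*a_3 + 4/15*a_4 + 2/15*a_5 + 2/15*a_6
  a_4 = 1/5*a_1 + 1/15*a_2 + 1/15*a_3 + 4/15*a_4 + 0*a_5 + 2/5*a_6
  a_5 = 0*a_1 + 4/15*a_2 + 4/15*a_3 + 1/15*a_4 + 2/15*a_5 + 4/15*a_6

Substituting a_1 = 1 and a_6 = 0, rearrange to (I - Q) a = r where r[i] = P(i -> 1):
  [14/15, -2/5, -1/15, -2/5] . (a_2, a_3, a_4, a_5) = 1/15
  [-1/3, 14/15, -4/15, -2/15] . (a_2, a_3, a_4, a_5) = 1/15
  [-1/15, -1/15, 11/15, 0] . (a_2, a_3, a_4, a_5) = 1/5
  [-4/15, -4/15, -1/15, 13/15] . (a_2, a_3, a_4, a_5) = 0

Solving yields:
  a_2 = 5035/15521
  a_3 = 4865/15521
  a_4 = 5133/15521
  a_5 = 3441/15521

Starting state is 4, so the absorption probability is a_4 = 5133/15521.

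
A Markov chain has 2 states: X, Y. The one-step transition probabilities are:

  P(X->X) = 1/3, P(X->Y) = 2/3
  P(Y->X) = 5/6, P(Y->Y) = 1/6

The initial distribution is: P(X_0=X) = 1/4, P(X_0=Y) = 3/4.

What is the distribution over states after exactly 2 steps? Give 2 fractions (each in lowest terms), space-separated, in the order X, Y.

Propagating the distribution step by step (d_{t+1} = d_t * P):
d_0 = (X=1/4, Y=3/4)
  d_1[X] = 1/4*1/3 + 3/4*5/6 = 17/24
  d_1[Y] = 1/4*2/3 + 3/4*1/6 = 7/24
d_1 = (X=17/24, Y=7/24)
  d_2[X] = 17/24*1/3 + 7/24*5/6 = 23/48
  d_2[Y] = 17/24*2/3 + 7/24*1/6 = 25/48
d_2 = (X=23/48, Y=25/48)

Answer: 23/48 25/48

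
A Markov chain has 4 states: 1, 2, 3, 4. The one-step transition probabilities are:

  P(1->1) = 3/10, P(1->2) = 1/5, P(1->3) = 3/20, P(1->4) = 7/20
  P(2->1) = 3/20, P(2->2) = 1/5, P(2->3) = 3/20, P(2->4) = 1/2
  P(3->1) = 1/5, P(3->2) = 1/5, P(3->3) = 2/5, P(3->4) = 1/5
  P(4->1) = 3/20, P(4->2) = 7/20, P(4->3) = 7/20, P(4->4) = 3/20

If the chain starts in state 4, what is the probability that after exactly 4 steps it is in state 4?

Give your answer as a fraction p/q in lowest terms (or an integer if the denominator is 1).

Answer: 1851/6400

Derivation:
Computing P^4 by repeated multiplication:
P^1 =
  1: [3/10, 1/5, 3/20, 7/20]
  2: [3/20, 1/5, 3/20, 1/2]
  3: [1/5, 1/5, 2/5, 1/5]
  4: [3/20, 7/20, 7/20, 3/20]
P^2 =
  1: [81/400, 101/400, 103/400, 23/80]
  2: [9/50, 11/40, 23/80, 103/400]
  3: [1/5, 23/100, 29/100, 7/25]
  4: [19/100, 89/400, 107/400, 8/25]
P^3 =
  1: [773/4000, 389/1600, 87/320, 1167/4000]
  2: [1531/8000, 1909/8000, 2187/8000, 2373/8000]
  3: [389/2000, 121/500, 557/2000, 57/200]
  4: [307/1600, 31/125, 2247/8000, 1117/4000]
P^4 =
  1: [30813/160000, 19501/80000, 44211/160000, 22987/80000]
  2: [1539/8000, 39119/160000, 44427/160000, 22837/80000]
  3: [1931/10000, 971/4000, 2213/8000, 11501/40000]
  4: [7713/40000, 19351/80000, 44171/160000, 1851/6400]

(P^4)[4 -> 4] = 1851/6400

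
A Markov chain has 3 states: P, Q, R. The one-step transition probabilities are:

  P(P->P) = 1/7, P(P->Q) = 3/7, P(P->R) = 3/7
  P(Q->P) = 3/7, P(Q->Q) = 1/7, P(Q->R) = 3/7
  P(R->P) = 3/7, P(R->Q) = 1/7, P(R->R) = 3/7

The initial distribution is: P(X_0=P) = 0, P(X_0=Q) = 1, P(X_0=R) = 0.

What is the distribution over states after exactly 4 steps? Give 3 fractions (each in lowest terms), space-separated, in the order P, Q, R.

Answer: 795/2401 577/2401 3/7

Derivation:
Propagating the distribution step by step (d_{t+1} = d_t * P):
d_0 = (P=0, Q=1, R=0)
  d_1[P] = 0*1/7 + 1*3/7 + 0*3/7 = 3/7
  d_1[Q] = 0*3/7 + 1*1/7 + 0*1/7 = 1/7
  d_1[R] = 0*3/7 + 1*3/7 + 0*3/7 = 3/7
d_1 = (P=3/7, Q=1/7, R=3/7)
  d_2[P] = 3/7*1/7 + 1/7*3/7 + 3/7*3/7 = 15/49
  d_2[Q] = 3/7*3/7 + 1/7*1/7 + 3/7*1/7 = 13/49
  d_2[R] = 3/7*3/7 + 1/7*3/7 + 3/7*3/7 = 3/7
d_2 = (P=15/49, Q=13/49, R=3/7)
  d_3[P] = 15/49*1/7 + 13/49*3/7 + 3/7*3/7 = 117/343
  d_3[Q] = 15/49*3/7 + 13/49*1/7 + 3/7*1/7 = 79/343
  d_3[R] = 15/49*3/7 + 13/49*3/7 + 3/7*3/7 = 3/7
d_3 = (P=117/343, Q=79/343, R=3/7)
  d_4[P] = 117/343*1/7 + 79/343*3/7 + 3/7*3/7 = 795/2401
  d_4[Q] = 117/343*3/7 + 79/343*1/7 + 3/7*1/7 = 577/2401
  d_4[R] = 117/343*3/7 + 79/343*3/7 + 3/7*3/7 = 3/7
d_4 = (P=795/2401, Q=577/2401, R=3/7)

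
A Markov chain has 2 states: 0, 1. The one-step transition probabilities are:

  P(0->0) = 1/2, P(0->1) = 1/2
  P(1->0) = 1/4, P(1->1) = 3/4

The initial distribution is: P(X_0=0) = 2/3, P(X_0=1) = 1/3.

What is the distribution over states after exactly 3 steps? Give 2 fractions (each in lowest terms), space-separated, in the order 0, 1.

Answer: 65/192 127/192

Derivation:
Propagating the distribution step by step (d_{t+1} = d_t * P):
d_0 = (0=2/3, 1=1/3)
  d_1[0] = 2/3*1/2 + 1/3*1/4 = 5/12
  d_1[1] = 2/3*1/2 + 1/3*3/4 = 7/12
d_1 = (0=5/12, 1=7/12)
  d_2[0] = 5/12*1/2 + 7/12*1/4 = 17/48
  d_2[1] = 5/12*1/2 + 7/12*3/4 = 31/48
d_2 = (0=17/48, 1=31/48)
  d_3[0] = 17/48*1/2 + 31/48*1/4 = 65/192
  d_3[1] = 17/48*1/2 + 31/48*3/4 = 127/192
d_3 = (0=65/192, 1=127/192)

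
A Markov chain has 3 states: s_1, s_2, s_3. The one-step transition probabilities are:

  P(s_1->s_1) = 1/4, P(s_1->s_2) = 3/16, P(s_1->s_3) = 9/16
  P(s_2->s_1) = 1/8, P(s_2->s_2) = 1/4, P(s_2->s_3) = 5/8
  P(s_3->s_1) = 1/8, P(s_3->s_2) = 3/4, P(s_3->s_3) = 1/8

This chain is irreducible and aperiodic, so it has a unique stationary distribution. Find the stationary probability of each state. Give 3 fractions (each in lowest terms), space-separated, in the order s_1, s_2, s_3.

Answer: 1/7 25/56 23/56

Derivation:
The stationary distribution satisfies pi = pi * P, i.e.:
  pi_s_1 = 1/4*pi_s_1 + 1/8*pi_s_2 + 1/8*pi_s_3
  pi_s_2 = 3/16*pi_s_1 + 1/4*pi_s_2 + 3/4*pi_s_3
  pi_s_3 = 9/16*pi_s_1 + 5/8*pi_s_2 + 1/8*pi_s_3
with normalization: pi_s_1 + pi_s_2 + pi_s_3 = 1.

Using the first 2 balance equations plus normalization, the linear system A*pi = b is:
  [-3/4, 1/8, 1/8] . pi = 0
  [3/16, -3/4, 3/4] . pi = 0
  [1, 1, 1] . pi = 1

Solving yields:
  pi_s_1 = 1/7
  pi_s_2 = 25/56
  pi_s_3 = 23/56

Verification (pi * P):
  1/7*1/4 + 25/56*1/8 + 23/56*1/8 = 1/7 = pi_s_1  (ok)
  1/7*3/16 + 25/56*1/4 + 23/56*3/4 = 25/56 = pi_s_2  (ok)
  1/7*9/16 + 25/56*5/8 + 23/56*1/8 = 23/56 = pi_s_3  (ok)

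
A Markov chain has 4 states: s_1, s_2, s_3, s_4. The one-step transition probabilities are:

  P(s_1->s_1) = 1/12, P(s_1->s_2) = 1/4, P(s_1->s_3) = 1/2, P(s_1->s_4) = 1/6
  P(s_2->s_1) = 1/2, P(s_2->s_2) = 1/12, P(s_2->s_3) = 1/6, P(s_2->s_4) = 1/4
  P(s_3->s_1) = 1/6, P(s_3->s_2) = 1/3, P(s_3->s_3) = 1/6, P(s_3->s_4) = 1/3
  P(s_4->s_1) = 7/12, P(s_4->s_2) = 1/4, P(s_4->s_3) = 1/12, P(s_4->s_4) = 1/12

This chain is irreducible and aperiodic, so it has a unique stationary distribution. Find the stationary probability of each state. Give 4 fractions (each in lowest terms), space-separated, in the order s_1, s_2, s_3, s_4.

The stationary distribution satisfies pi = pi * P, i.e.:
  pi_s_1 = 1/12*pi_s_1 + 1/2*pi_s_2 + 1/6*pi_s_3 + 7/12*pi_s_4
  pi_s_2 = 1/4*pi_s_1 + 1/12*pi_s_2 + 1/3*pi_s_3 + 1/4*pi_s_4
  pi_s_3 = 1/2*pi_s_1 + 1/6*pi_s_2 + 1/6*pi_s_3 + 1/12*pi_s_4
  pi_s_4 = 1/6*pi_s_1 + 1/4*pi_s_2 + 1/3*pi_s_3 + 1/12*pi_s_4
with normalization: pi_s_1 + pi_s_2 + pi_s_3 + pi_s_4 = 1.

Using the first 3 balance equations plus normalization, the linear system A*pi = b is:
  [-11/12, 1/2, 1/6, 7/12] . pi = 0
  [1/4, -11/12, 1/3, 1/4] . pi = 0
  [1/2, 1/6, -5/6, 1/12] . pi = 0
  [1, 1, 1, 1] . pi = 1

Solving yields:
  pi_s_1 = 952/3109
  pi_s_2 = 722/3109
  pi_s_3 = 781/3109
  pi_s_4 = 654/3109

Verification (pi * P):
  952/3109*1/12 + 722/3109*1/2 + 781/3109*1/6 + 654/3109*7/12 = 952/3109 = pi_s_1  (ok)
  952/3109*1/4 + 722/3109*1/12 + 781/3109*1/3 + 654/3109*1/4 = 722/3109 = pi_s_2  (ok)
  952/3109*1/2 + 722/3109*1/6 + 781/3109*1/6 + 654/3109*1/12 = 781/3109 = pi_s_3  (ok)
  952/3109*1/6 + 722/3109*1/4 + 781/3109*1/3 + 654/3109*1/12 = 654/3109 = pi_s_4  (ok)

Answer: 952/3109 722/3109 781/3109 654/3109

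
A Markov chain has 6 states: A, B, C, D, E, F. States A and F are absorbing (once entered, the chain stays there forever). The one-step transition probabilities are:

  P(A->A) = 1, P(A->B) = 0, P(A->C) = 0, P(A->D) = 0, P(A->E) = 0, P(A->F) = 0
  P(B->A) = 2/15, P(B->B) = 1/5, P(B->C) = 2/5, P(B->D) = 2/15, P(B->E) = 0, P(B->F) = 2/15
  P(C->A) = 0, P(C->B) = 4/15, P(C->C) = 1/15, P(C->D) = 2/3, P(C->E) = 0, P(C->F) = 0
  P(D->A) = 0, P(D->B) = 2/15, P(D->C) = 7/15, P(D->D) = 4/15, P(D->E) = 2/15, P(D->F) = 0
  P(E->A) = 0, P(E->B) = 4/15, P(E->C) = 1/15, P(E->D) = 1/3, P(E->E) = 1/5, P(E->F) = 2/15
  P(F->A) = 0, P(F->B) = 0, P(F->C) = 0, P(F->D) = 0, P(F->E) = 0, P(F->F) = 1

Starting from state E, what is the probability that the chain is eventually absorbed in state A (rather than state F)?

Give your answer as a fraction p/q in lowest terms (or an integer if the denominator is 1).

Answer: 85/234

Derivation:
Let a_i = P(absorbed in A | start in state i).
Boundary conditions: a_A = 1, a_F = 0.
For each transient state i, a_i = sum_j P(i->j) * a_j:
  a_B = 2/15*a_A + 1/5*a_B + 2/5*a_C + 2/15*a_D + 0*a_E + 2/15*a_F
  a_C = 0*a_A + 4/15*a_B + 1/15*a_C + 2/3*a_D + 0*a_E + 0*a_F
  a_D = 0*a_A + 2/15*a_B + 7/15*a_C + 4/15*a_D + 2/15*a_E + 0*a_F
  a_E = 0*a_A + 4/15*a_B + 1/15*a_C + 1/3*a_D + 1/5*a_E + 2/15*a_F

Substituting a_A = 1 and a_F = 0, rearrange to (I - Q) a = r where r[i] = P(i -> A):
  [4/5, -2/5, -2/15, 0] . (a_B, a_C, a_D, a_E) = 2/15
  [-4/15, 14/15, -2/3, 0] . (a_B, a_C, a_D, a_E) = 0
  [-2/15, -7/15, 11/15, -2/15] . (a_B, a_C, a_D, a_E) = 0
  [-4/15, -1/15, -1/3, 4/5] . (a_B, a_C, a_D, a_E) = 0

Solving yields:
  a_B = 53/117
  a_C = 101/234
  a_D = 11/26
  a_E = 85/234

Starting state is E, so the absorption probability is a_E = 85/234.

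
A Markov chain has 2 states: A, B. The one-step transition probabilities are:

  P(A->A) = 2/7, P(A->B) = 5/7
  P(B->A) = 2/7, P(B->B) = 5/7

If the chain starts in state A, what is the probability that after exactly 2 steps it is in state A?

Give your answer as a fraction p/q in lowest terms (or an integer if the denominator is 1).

Answer: 2/7

Derivation:
Computing P^2 by repeated multiplication:
P^1 =
  A: [2/7, 5/7]
  B: [2/7, 5/7]
P^2 =
  A: [2/7, 5/7]
  B: [2/7, 5/7]

(P^2)[A -> A] = 2/7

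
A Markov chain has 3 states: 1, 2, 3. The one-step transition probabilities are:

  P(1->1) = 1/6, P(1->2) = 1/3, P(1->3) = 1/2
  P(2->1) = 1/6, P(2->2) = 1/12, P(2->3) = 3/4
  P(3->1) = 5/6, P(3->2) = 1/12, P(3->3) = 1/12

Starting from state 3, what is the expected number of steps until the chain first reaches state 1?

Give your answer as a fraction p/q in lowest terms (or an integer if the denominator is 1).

Answer: 9/7

Derivation:
Let h_i = expected steps to first reach 1 from state i.
Boundary: h_1 = 0.
First-step equations for the other states:
  h_2 = 1 + 1/6*h_1 + 1/12*h_2 + 3/4*h_3
  h_3 = 1 + 5/6*h_1 + 1/12*h_2 + 1/12*h_3

Substituting h_1 = 0 and rearranging gives the linear system (I - Q) h = 1:
  [11/12, -3/4] . (h_2, h_3) = 1
  [-1/12, 11/12] . (h_2, h_3) = 1

Solving yields:
  h_2 = 15/7
  h_3 = 9/7

Starting state is 3, so the expected hitting time is h_3 = 9/7.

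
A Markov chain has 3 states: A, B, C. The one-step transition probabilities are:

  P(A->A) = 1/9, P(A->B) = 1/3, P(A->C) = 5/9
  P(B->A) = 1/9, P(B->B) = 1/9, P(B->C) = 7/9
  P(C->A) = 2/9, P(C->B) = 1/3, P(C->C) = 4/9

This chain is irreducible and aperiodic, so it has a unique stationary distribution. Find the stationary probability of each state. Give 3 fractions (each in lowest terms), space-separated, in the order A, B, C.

The stationary distribution satisfies pi = pi * P, i.e.:
  pi_A = 1/9*pi_A + 1/9*pi_B + 2/9*pi_C
  pi_B = 1/3*pi_A + 1/9*pi_B + 1/3*pi_C
  pi_C = 5/9*pi_A + 7/9*pi_B + 4/9*pi_C
with normalization: pi_A + pi_B + pi_C = 1.

Using the first 2 balance equations plus normalization, the linear system A*pi = b is:
  [-8/9, 1/9, 2/9] . pi = 0
  [1/3, -8/9, 1/3] . pi = 0
  [1, 1, 1] . pi = 1

Solving yields:
  pi_A = 19/110
  pi_B = 3/11
  pi_C = 61/110

Verification (pi * P):
  19/110*1/9 + 3/11*1/9 + 61/110*2/9 = 19/110 = pi_A  (ok)
  19/110*1/3 + 3/11*1/9 + 61/110*1/3 = 3/11 = pi_B  (ok)
  19/110*5/9 + 3/11*7/9 + 61/110*4/9 = 61/110 = pi_C  (ok)

Answer: 19/110 3/11 61/110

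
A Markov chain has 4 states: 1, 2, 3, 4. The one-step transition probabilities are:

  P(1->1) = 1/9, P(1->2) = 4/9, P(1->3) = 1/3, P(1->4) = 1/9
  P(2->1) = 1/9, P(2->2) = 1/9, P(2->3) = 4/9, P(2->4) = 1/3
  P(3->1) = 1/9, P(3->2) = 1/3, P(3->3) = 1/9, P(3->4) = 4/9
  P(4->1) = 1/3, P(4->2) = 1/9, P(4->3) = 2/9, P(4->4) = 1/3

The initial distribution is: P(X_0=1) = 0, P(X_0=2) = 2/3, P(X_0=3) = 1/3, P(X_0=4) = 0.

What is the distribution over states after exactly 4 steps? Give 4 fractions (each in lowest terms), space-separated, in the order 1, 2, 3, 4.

Answer: 397/2187 4586/19683 578/2187 6322/19683

Derivation:
Propagating the distribution step by step (d_{t+1} = d_t * P):
d_0 = (1=0, 2=2/3, 3=1/3, 4=0)
  d_1[1] = 0*1/9 + 2/3*1/9 + 1/3*1/9 + 0*1/3 = 1/9
  d_1[2] = 0*4/9 + 2/3*1/9 + 1/3*1/3 + 0*1/9 = 5/27
  d_1[3] = 0*1/3 + 2/3*4/9 + 1/3*1/9 + 0*2/9 = 1/3
  d_1[4] = 0*1/9 + 2/3*1/3 + 1/3*4/9 + 0*1/3 = 10/27
d_1 = (1=1/9, 2=5/27, 3=1/3, 4=10/27)
  d_2[1] = 1/9*1/9 + 5/27*1/9 + 1/3*1/9 + 10/27*1/3 = 47/243
  d_2[2] = 1/9*4/9 + 5/27*1/9 + 1/3*1/3 + 10/27*1/9 = 2/9
  d_2[3] = 1/9*1/3 + 5/27*4/9 + 1/3*1/9 + 10/27*2/9 = 58/243
  d_2[4] = 1/9*1/9 + 5/27*1/3 + 1/3*4/9 + 10/27*1/3 = 28/81
d_2 = (1=47/243, 2=2/9, 3=58/243, 4=28/81)
  d_3[1] = 47/243*1/9 + 2/9*1/9 + 58/243*1/9 + 28/81*1/3 = 137/729
  d_3[2] = 47/243*4/9 + 2/9*1/9 + 58/243*1/3 + 28/81*1/9 = 500/2187
  d_3[3] = 47/243*1/3 + 2/9*4/9 + 58/243*1/9 + 28/81*2/9 = 583/2187
  d_3[4] = 47/243*1/9 + 2/9*1/3 + 58/243*4/9 + 28/81*1/3 = 77/243
d_3 = (1=137/729, 2=500/2187, 3=583/2187, 4=77/243)
  d_4[1] = 137/729*1/9 + 500/2187*1/9 + 583/2187*1/9 + 77/243*1/3 = 397/2187
  d_4[2] = 137/729*4/9 + 500/2187*1/9 + 583/2187*1/3 + 77/243*1/9 = 4586/19683
  d_4[3] = 137/729*1/3 + 500/2187*4/9 + 583/2187*1/9 + 77/243*2/9 = 578/2187
  d_4[4] = 137/729*1/9 + 500/2187*1/3 + 583/2187*4/9 + 77/243*1/3 = 6322/19683
d_4 = (1=397/2187, 2=4586/19683, 3=578/2187, 4=6322/19683)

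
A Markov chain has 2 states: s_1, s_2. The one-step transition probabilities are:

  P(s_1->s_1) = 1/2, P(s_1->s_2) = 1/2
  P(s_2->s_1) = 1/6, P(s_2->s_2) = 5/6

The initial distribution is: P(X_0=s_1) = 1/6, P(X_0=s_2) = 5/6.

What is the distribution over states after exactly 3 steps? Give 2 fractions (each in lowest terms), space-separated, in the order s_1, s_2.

Answer: 20/81 61/81

Derivation:
Propagating the distribution step by step (d_{t+1} = d_t * P):
d_0 = (s_1=1/6, s_2=5/6)
  d_1[s_1] = 1/6*1/2 + 5/6*1/6 = 2/9
  d_1[s_2] = 1/6*1/2 + 5/6*5/6 = 7/9
d_1 = (s_1=2/9, s_2=7/9)
  d_2[s_1] = 2/9*1/2 + 7/9*1/6 = 13/54
  d_2[s_2] = 2/9*1/2 + 7/9*5/6 = 41/54
d_2 = (s_1=13/54, s_2=41/54)
  d_3[s_1] = 13/54*1/2 + 41/54*1/6 = 20/81
  d_3[s_2] = 13/54*1/2 + 41/54*5/6 = 61/81
d_3 = (s_1=20/81, s_2=61/81)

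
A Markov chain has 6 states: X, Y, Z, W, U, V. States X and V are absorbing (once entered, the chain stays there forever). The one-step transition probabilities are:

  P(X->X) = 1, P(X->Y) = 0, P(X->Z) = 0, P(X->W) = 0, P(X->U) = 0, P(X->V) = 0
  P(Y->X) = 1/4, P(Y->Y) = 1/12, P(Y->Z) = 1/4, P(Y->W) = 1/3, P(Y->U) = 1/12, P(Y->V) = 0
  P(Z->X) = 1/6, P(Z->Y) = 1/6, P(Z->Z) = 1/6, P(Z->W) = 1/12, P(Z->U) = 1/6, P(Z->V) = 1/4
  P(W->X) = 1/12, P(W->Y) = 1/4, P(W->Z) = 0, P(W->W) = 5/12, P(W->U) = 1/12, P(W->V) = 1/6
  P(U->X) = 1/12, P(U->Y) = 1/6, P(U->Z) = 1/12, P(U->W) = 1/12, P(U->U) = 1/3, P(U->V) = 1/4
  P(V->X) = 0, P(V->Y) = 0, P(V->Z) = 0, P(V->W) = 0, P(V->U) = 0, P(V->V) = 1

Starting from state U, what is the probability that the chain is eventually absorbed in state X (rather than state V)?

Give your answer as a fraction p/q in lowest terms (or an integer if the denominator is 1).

Answer: 1601/4164

Derivation:
Let a_i = P(absorbed in X | start in state i).
Boundary conditions: a_X = 1, a_V = 0.
For each transient state i, a_i = sum_j P(i->j) * a_j:
  a_Y = 1/4*a_X + 1/12*a_Y + 1/4*a_Z + 1/3*a_W + 1/12*a_U + 0*a_V
  a_Z = 1/6*a_X + 1/6*a_Y + 1/6*a_Z + 1/12*a_W + 1/6*a_U + 1/4*a_V
  a_W = 1/12*a_X + 1/4*a_Y + 0*a_Z + 5/12*a_W + 1/12*a_U + 1/6*a_V
  a_U = 1/12*a_X + 1/6*a_Y + 1/12*a_Z + 1/12*a_W + 1/3*a_U + 1/4*a_V

Substituting a_X = 1 and a_V = 0, rearrange to (I - Q) a = r where r[i] = P(i -> X):
  [11/12, -1/4, -1/3, -1/12] . (a_Y, a_Z, a_W, a_U) = 1/4
  [-1/6, 5/6, -1/12, -1/6] . (a_Y, a_Z, a_W, a_U) = 1/6
  [-1/4, 0, 7/12, -1/12] . (a_Y, a_Z, a_W, a_U) = 1/12
  [-1/6, -1/12, -1/12, 2/3] . (a_Y, a_Z, a_W, a_U) = 1/12

Solving yields:
  a_Y = 2465/4164
  a_Z = 917/2082
  a_W = 470/1041
  a_U = 1601/4164

Starting state is U, so the absorption probability is a_U = 1601/4164.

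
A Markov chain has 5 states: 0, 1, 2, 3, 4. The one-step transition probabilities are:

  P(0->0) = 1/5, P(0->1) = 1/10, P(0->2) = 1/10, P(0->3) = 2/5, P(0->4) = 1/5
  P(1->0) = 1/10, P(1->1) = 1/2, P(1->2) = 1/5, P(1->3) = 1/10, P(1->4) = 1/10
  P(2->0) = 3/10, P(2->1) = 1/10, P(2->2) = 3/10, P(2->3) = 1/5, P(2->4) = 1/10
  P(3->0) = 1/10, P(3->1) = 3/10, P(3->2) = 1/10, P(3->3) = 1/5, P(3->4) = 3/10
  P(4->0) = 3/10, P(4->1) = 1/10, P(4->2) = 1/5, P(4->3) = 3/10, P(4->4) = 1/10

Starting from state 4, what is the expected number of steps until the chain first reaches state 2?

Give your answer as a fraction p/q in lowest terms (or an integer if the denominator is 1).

Answer: 655/103

Derivation:
Let h_i = expected steps to first reach 2 from state i.
Boundary: h_2 = 0.
First-step equations for the other states:
  h_0 = 1 + 1/5*h_0 + 1/10*h_1 + 1/10*h_2 + 2/5*h_3 + 1/5*h_4
  h_1 = 1 + 1/10*h_0 + 1/2*h_1 + 1/5*h_2 + 1/10*h_3 + 1/10*h_4
  h_3 = 1 + 1/10*h_0 + 3/10*h_1 + 1/10*h_2 + 1/5*h_3 + 3/10*h_4
  h_4 = 1 + 3/10*h_0 + 1/10*h_1 + 1/5*h_2 + 3/10*h_3 + 1/10*h_4

Substituting h_2 = 0 and rearranging gives the linear system (I - Q) h = 1:
  [4/5, -1/10, -2/5, -1/5] . (h_0, h_1, h_3, h_4) = 1
  [-1/10, 1/2, -1/10, -1/10] . (h_0, h_1, h_3, h_4) = 1
  [-1/10, -3/10, 4/5, -3/10] . (h_0, h_1, h_3, h_4) = 1
  [-3/10, -1/10, -3/10, 9/10] . (h_0, h_1, h_3, h_4) = 1

Solving yields:
  h_0 = 2155/309
  h_1 = 620/103
  h_3 = 2090/309
  h_4 = 655/103

Starting state is 4, so the expected hitting time is h_4 = 655/103.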